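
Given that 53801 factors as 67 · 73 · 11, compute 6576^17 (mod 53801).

Mod 67: 6576 ≡ 10; 10^17 ≡ 55 (mod 67).
Mod 73: 6576 ≡ 6; 6^17 ≡ 12 (mod 73).
Mod 11: 6576 ≡ 9; by Fermat, exponent reduces to 17 mod 10 = 7; 9^7 ≡ 4 (mod 11).
Combine by CRT: x ≡ 55 (mod 67), x ≡ 12 (mod 73), x ≡ 4 (mod 11) ⇒ x ≡ 29066 (mod 53801).

29066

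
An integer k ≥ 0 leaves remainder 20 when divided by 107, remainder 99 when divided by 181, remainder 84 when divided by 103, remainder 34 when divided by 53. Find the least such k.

73412613

From k ≡ 20 (mod 107) write k = 20 + 107t. Substituting into k ≡ 99 (mod 181) gives 107t ≡ 79 (mod 181), and since 107⁻¹ ≡ 22 (mod 181), t ≡ 109. Hence k ≡ 20 + 107·109 = 11683 (mod 19367).
From k ≡ 11683 (mod 19367) write k = 11683 + 19367t. Substituting into k ≡ 84 (mod 103) gives 19367t ≡ 40 (mod 103), and since 3⁻¹ ≡ 69 (mod 103), t ≡ 82. Hence k ≡ 11683 + 19367·82 = 1599777 (mod 1994801).
From k ≡ 1599777 (mod 1994801) write k = 1599777 + 1994801t. Substituting into k ≡ 34 (mod 53) gives 1994801t ≡ 9 (mod 53), and since 40⁻¹ ≡ 4 (mod 53), t ≡ 36. Hence k ≡ 1599777 + 1994801·36 = 73412613 (mod 105724453).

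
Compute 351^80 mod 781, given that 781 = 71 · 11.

474

Mod 71: 351 ≡ 67; by Fermat, exponent reduces to 80 mod 70 = 10; 67^10 ≡ 48 (mod 71).
Mod 11: 351 ≡ 10; since 10 | 80, by Fermat 10^80 ≡ 1 (mod 11).
Combine by CRT: x ≡ 48 (mod 71), x ≡ 1 (mod 11) ⇒ x ≡ 474 (mod 781).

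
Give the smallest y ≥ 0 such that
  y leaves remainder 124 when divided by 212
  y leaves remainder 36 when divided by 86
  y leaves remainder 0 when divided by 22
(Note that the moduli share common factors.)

48884

gcd(212, 86) = 2 and 2 | (36 − 124), so the pair is consistent; merging gives y ≡ 3304 (mod 9116), where 9116 = lcm(212, 86).
gcd(9116, 22) = 2 and 2 | (0 − 3304), so the pair is consistent; merging gives y ≡ 48884 (mod 100276), where 100276 = lcm(9116, 22).
The solution is unique modulo lcm(212, 86, 22) = 100276.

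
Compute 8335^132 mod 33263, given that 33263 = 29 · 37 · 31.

Mod 29: 8335 ≡ 12; by Fermat, exponent reduces to 132 mod 28 = 20; 12^20 ≡ 1 (mod 29).
Mod 37: 8335 ≡ 10; by Fermat, exponent reduces to 132 mod 36 = 24; 10^24 ≡ 1 (mod 37).
Mod 31: 8335 ≡ 27; by Fermat, exponent reduces to 132 mod 30 = 12; 27^12 ≡ 16 (mod 31).
Combine by CRT: x ≡ 1 (mod 29), x ≡ 1 (mod 37), x ≡ 16 (mod 31) ⇒ x ≡ 23607 (mod 33263).

23607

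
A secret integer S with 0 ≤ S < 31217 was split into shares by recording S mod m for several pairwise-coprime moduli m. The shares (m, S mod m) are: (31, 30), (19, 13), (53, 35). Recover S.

19963

The moduli are pairwise coprime; N = 31·19·53 = 31217.
N/31 = 1007; 1007 ≡ 15 (mod 31); 15·29 ≡ 1, so inverse 29.
N/19 = 1643; 1643 ≡ 9 (mod 19); 9·17 ≡ 1, so inverse 17.
N/53 = 589; 589 ≡ 6 (mod 53); 6·9 ≡ 1, so inverse 9.
S ≡ 30·1007·29 + 13·1643·17 + 35·589·9 = 1424728.
1424728 mod 31217 = 19963.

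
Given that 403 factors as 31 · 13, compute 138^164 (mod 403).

Mod 31: 138 ≡ 14; by Fermat, exponent reduces to 164 mod 30 = 14; 14^14 ≡ 20 (mod 31).
Mod 13: 138 ≡ 8; by Fermat, exponent reduces to 164 mod 12 = 8; 8^8 ≡ 1 (mod 13).
Combine by CRT: x ≡ 20 (mod 31), x ≡ 1 (mod 13) ⇒ x ≡ 144 (mod 403).

144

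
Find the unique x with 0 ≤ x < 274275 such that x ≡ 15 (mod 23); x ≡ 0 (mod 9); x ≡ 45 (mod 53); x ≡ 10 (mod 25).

57285

Combine the congruences pairwise.
From x ≡ 15 (mod 23) write x = 15 + 23t. Substituting into x ≡ 0 (mod 9) gives 23t ≡ 3 (mod 9), and since 5⁻¹ ≡ 2 (mod 9), t ≡ 6. Hence x ≡ 15 + 23·6 = 153 (mod 207).
From x ≡ 153 (mod 207) write x = 153 + 207t. Substituting into x ≡ 45 (mod 53) gives 207t ≡ 51 (mod 53), and since 48⁻¹ ≡ 21 (mod 53), t ≡ 11. Hence x ≡ 153 + 207·11 = 2430 (mod 10971).
From x ≡ 2430 (mod 10971) write x = 2430 + 10971t. Substituting into x ≡ 10 (mod 25) gives 10971t ≡ 5 (mod 25), and since 21⁻¹ ≡ 6 (mod 25), t ≡ 5. Hence x ≡ 2430 + 10971·5 = 57285 (mod 274275).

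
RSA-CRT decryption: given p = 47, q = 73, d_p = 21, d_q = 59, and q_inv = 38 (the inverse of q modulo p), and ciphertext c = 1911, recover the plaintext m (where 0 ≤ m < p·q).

m₁ = c^(d_p) mod p: c ≡ 31 (mod 47), and 31^21 mod 47 = 38.
m₂ = c^(d_q) mod q: c ≡ 13 (mod 73), and 13^59 mod 73 = 40.
h = q_inv·(m₁ − m₂) mod p = 38·(38 − 40) mod 47 = 18.
m = m₂ + h·q = 40 + 18·73 = 1354.

1354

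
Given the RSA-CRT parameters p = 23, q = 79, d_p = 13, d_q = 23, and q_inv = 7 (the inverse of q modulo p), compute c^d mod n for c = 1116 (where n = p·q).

512

m₁ = c^(d_p) mod p: c ≡ 12 (mod 23), and 12^13 mod 23 = 6.
m₂ = c^(d_q) mod q: c ≡ 10 (mod 79), and 10^23 mod 79 = 38.
h = q_inv·(m₁ − m₂) mod p = 7·(6 − 38) mod 23 = 6.
m = m₂ + h·q = 38 + 6·79 = 512.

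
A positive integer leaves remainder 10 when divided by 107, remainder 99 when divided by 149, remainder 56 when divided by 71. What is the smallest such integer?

From n ≡ 10 (mod 107) write n = 10 + 107t. Substituting into n ≡ 99 (mod 149) gives 107t ≡ 89 (mod 149), and since 107⁻¹ ≡ 39 (mod 149), t ≡ 44. Hence n ≡ 10 + 107·44 = 4718 (mod 15943).
From n ≡ 4718 (mod 15943) write n = 4718 + 15943t. Substituting into n ≡ 56 (mod 71) gives 15943t ≡ 24 (mod 71), and since 39⁻¹ ≡ 51 (mod 71), t ≡ 17. Hence n ≡ 4718 + 15943·17 = 275749 (mod 1131953).

275749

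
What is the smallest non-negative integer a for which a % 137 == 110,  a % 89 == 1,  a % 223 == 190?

1622738

The moduli are pairwise coprime; N = 137·89·223 = 2719039.
N/137 = 19847; 19847 ≡ 119 (mod 137); 119·38 ≡ 1, so inverse 38.
N/89 = 30551; 30551 ≡ 24 (mod 89); 24·26 ≡ 1, so inverse 26.
N/223 = 12193; 12193 ≡ 151 (mod 223); 151·96 ≡ 1, so inverse 96.
a ≡ 110·19847·38 + 1·30551·26 + 190·12193·96 = 306155106.
306155106 mod 2719039 = 1622738.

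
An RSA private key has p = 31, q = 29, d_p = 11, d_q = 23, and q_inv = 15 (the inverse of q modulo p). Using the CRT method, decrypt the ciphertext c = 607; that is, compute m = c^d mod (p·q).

338

m₁ = c^(d_p) mod p: c ≡ 18 (mod 31), and 18^11 mod 31 = 28.
m₂ = c^(d_q) mod q: c ≡ 27 (mod 29), and 27^23 mod 29 = 19.
h = q_inv·(m₁ − m₂) mod p = 15·(28 − 19) mod 31 = 11.
m = m₂ + h·q = 19 + 11·29 = 338.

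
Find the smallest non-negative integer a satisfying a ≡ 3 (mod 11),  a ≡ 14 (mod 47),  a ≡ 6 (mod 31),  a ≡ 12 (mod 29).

The moduli are pairwise coprime; N = 11·47·31·29 = 464783.
N/11 = 42253; 42253 ≡ 2 (mod 11); 2·6 ≡ 1, so inverse 6.
N/47 = 9889; 9889 ≡ 19 (mod 47); 19·5 ≡ 1, so inverse 5.
N/31 = 14993; 14993 ≡ 20 (mod 31); 20·14 ≡ 1, so inverse 14.
N/29 = 16027; 16027 ≡ 19 (mod 29); 19·26 ≡ 1, so inverse 26.
a ≡ 3·42253·6 + 14·9889·5 + 6·14993·14 + 12·16027·26 = 7712620.
7712620 mod 464783 = 276092.

276092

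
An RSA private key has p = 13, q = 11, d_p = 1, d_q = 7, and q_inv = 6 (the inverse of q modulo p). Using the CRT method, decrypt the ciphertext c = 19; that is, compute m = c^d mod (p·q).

123

m₁ = c^(d_p) mod p: c ≡ 6 (mod 13), and 6^1 mod 13 = 6.
m₂ = c^(d_q) mod q: c ≡ 8 (mod 11), and 8^7 mod 11 = 2.
h = q_inv·(m₁ − m₂) mod p = 6·(6 − 2) mod 13 = 11.
m = m₂ + h·q = 2 + 11·11 = 123.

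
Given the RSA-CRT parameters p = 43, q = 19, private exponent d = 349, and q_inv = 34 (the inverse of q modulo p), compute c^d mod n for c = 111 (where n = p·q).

530

d_p = d mod (p−1) = 349 mod 42 = 13; d_q = d mod (q−1) = 7.
m₁ = c^(d_p) mod p: c ≡ 25 (mod 43), and 25^13 mod 43 = 14.
m₂ = c^(d_q) mod q: c ≡ 16 (mod 19), and 16^7 mod 19 = 17.
h = q_inv·(m₁ − m₂) mod p = 34·(14 − 17) mod 43 = 27.
m = m₂ + h·q = 17 + 27·19 = 530.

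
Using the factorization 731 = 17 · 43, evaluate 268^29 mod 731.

Mod 17: 268 ≡ 13; by Fermat, exponent reduces to 29 mod 16 = 13; 13^13 ≡ 13 (mod 17).
Mod 43: 268 ≡ 10; 10^29 ≡ 17 (mod 43).
Combine by CRT: x ≡ 13 (mod 17), x ≡ 17 (mod 43) ⇒ x ≡ 404 (mod 731).

404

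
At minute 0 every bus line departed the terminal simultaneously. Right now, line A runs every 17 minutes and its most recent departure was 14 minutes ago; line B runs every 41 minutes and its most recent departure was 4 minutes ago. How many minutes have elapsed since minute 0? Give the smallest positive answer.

Combine the congruences pairwise.
From t ≡ 14 (mod 17) write t = 14 + 17s. Substituting into t ≡ 4 (mod 41) gives 17s ≡ 31 (mod 41), and since 17⁻¹ ≡ 29 (mod 41), s ≡ 38. Hence t ≡ 14 + 17·38 = 660 (mod 697).

660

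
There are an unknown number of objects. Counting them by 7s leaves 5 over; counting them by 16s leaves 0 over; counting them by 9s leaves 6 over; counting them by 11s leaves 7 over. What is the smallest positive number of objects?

The moduli are pairwise coprime; M = 7·16·9·11 = 11088.
M/7 = 1584; 1584 ≡ 2 (mod 7); 2·4 ≡ 1, so inverse 4.
M/16 = 693; 693 ≡ 5 (mod 16); 5·13 ≡ 1, so inverse 13.
M/9 = 1232; 1232 ≡ 8 (mod 9); 8·8 ≡ 1, so inverse 8.
M/11 = 1008; 1008 ≡ 7 (mod 11); 7·8 ≡ 1, so inverse 8.
N ≡ 5·1584·4 + 0·693·13 + 6·1232·8 + 7·1008·8 = 147264.
147264 mod 11088 = 3120.

3120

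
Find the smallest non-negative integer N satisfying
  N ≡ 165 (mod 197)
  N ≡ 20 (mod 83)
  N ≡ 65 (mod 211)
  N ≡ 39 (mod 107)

Combine the congruences pairwise.
From N ≡ 165 (mod 197) write N = 165 + 197t. Substituting into N ≡ 20 (mod 83) gives 197t ≡ 21 (mod 83), and since 31⁻¹ ≡ 75 (mod 83), t ≡ 81. Hence N ≡ 165 + 197·81 = 16122 (mod 16351).
From N ≡ 16122 (mod 16351) write N = 16122 + 16351t. Substituting into N ≡ 65 (mod 211) gives 16351t ≡ 190 (mod 211), and since 104⁻¹ ≡ 140 (mod 211), t ≡ 14. Hence N ≡ 16122 + 16351·14 = 245036 (mod 3450061).
From N ≡ 245036 (mod 3450061) write N = 245036 + 3450061t. Substituting into N ≡ 39 (mod 107) gives 3450061t ≡ 33 (mod 107), and since 60⁻¹ ≡ 66 (mod 107), t ≡ 38. Hence N ≡ 245036 + 3450061·38 = 131347354 (mod 369156527).

131347354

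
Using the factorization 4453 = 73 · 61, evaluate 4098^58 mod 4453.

Mod 73: 4098 ≡ 10; 10^58 ≡ 27 (mod 73).
Mod 61: 4098 ≡ 11; 11^58 ≡ 60 (mod 61).
Combine by CRT: x ≡ 27 (mod 73), x ≡ 60 (mod 61) ⇒ x ≡ 1341 (mod 4453).

1341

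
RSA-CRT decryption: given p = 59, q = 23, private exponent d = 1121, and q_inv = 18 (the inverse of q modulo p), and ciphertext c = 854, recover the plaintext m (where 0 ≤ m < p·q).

169

d_p = d mod (p−1) = 1121 mod 58 = 19; d_q = d mod (q−1) = 21.
m₁ = c^(d_p) mod p: c ≡ 28 (mod 59), and 28^19 mod 59 = 51.
m₂ = c^(d_q) mod q: c ≡ 3 (mod 23), and 3^21 mod 23 = 8.
h = q_inv·(m₁ − m₂) mod p = 18·(51 − 8) mod 59 = 7.
m = m₂ + h·q = 8 + 7·23 = 169.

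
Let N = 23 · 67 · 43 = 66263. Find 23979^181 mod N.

Mod 23: 23979 ≡ 13; by Fermat, exponent reduces to 181 mod 22 = 5; 13^5 ≡ 4 (mod 23).
Mod 67: 23979 ≡ 60; by Fermat, exponent reduces to 181 mod 66 = 49; 60^49 ≡ 35 (mod 67).
Mod 43: 23979 ≡ 28; by Fermat, exponent reduces to 181 mod 42 = 13; 28^13 ≡ 34 (mod 43).
Combine by CRT: x ≡ 4 (mod 23), x ≡ 35 (mod 67), x ≡ 34 (mod 43) ⇒ x ≡ 31123 (mod 66263).

31123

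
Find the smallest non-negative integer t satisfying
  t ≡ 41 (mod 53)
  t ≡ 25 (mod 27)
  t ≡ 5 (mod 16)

6613

From t ≡ 41 (mod 53) write t = 41 + 53s. Substituting into t ≡ 25 (mod 27) gives 53s ≡ 11 (mod 27), and since 26⁻¹ ≡ 26 (mod 27), s ≡ 16. Hence t ≡ 41 + 53·16 = 889 (mod 1431).
From t ≡ 889 (mod 1431) write t = 889 + 1431s. Substituting into t ≡ 5 (mod 16) gives 1431s ≡ 12 (mod 16), and since 7⁻¹ ≡ 7 (mod 16), s ≡ 4. Hence t ≡ 889 + 1431·4 = 6613 (mod 22896).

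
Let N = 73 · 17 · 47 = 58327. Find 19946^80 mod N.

Mod 73: 19946 ≡ 17; by Fermat, exponent reduces to 80 mod 72 = 8; 17^8 ≡ 8 (mod 73).
Mod 17: 19946 ≡ 5; since 16 | 80, by Fermat 5^80 ≡ 1 (mod 17).
Mod 47: 19946 ≡ 18; by Fermat, exponent reduces to 80 mod 46 = 34; 18^34 ≡ 9 (mod 47).
Combine by CRT: x ≡ 8 (mod 73), x ≡ 1 (mod 17), x ≡ 9 (mod 47) ⇒ x ≡ 33661 (mod 58327).

33661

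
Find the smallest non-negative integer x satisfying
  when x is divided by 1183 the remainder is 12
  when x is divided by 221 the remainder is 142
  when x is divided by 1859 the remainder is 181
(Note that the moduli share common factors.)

35502

Combine the congruences pairwise.
gcd(1183, 221) = 13 and 13 | (142 − 12), so the pair is consistent; merging gives x ≡ 15391 (mod 20111), where 20111 = lcm(1183, 221).
gcd(20111, 1859) = 169 and 169 | (181 − 15391), so the pair is consistent; merging gives x ≡ 35502 (mod 221221), where 221221 = lcm(20111, 1859).
The solution is unique modulo lcm(1183, 221, 1859) = 221221.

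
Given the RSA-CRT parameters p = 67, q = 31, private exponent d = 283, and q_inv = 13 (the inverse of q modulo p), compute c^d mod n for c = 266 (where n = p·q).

1260

d_p = d mod (p−1) = 283 mod 66 = 19; d_q = d mod (q−1) = 13.
m₁ = c^(d_p) mod p: c ≡ 65 (mod 67), and 65^19 mod 67 = 54.
m₂ = c^(d_q) mod q: c ≡ 18 (mod 31), and 18^13 mod 31 = 20.
h = q_inv·(m₁ − m₂) mod p = 13·(54 − 20) mod 67 = 40.
m = m₂ + h·q = 20 + 40·31 = 1260.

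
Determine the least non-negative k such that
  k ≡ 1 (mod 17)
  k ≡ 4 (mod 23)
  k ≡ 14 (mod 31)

11918

Combine the congruences pairwise.
From k ≡ 1 (mod 17) write k = 1 + 17t. Substituting into k ≡ 4 (mod 23) gives 17t ≡ 3 (mod 23), and since 17⁻¹ ≡ 19 (mod 23), t ≡ 11. Hence k ≡ 1 + 17·11 = 188 (mod 391).
From k ≡ 188 (mod 391) write k = 188 + 391t. Substituting into k ≡ 14 (mod 31) gives 391t ≡ 12 (mod 31), and since 19⁻¹ ≡ 18 (mod 31), t ≡ 30. Hence k ≡ 188 + 391·30 = 11918 (mod 12121).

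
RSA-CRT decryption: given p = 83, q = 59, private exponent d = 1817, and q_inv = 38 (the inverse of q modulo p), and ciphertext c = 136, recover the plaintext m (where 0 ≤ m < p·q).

d_p = d mod (p−1) = 1817 mod 82 = 13; d_q = d mod (q−1) = 19.
m₁ = c^(d_p) mod p: c ≡ 53 (mod 83), and 53^13 mod 83 = 20.
m₂ = c^(d_q) mod q: c ≡ 18 (mod 59), and 18^19 mod 59 = 32.
h = q_inv·(m₁ − m₂) mod p = 38·(20 − 32) mod 83 = 42.
m = m₂ + h·q = 32 + 42·59 = 2510.

2510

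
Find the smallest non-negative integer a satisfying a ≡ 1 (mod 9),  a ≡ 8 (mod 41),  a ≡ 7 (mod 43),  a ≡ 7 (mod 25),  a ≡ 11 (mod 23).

From a ≡ 1 (mod 9) write a = 1 + 9t. Substituting into a ≡ 8 (mod 41) gives 9t ≡ 7 (mod 41), and since 9⁻¹ ≡ 32 (mod 41), t ≡ 19. Hence a ≡ 1 + 9·19 = 172 (mod 369).
From a ≡ 172 (mod 369) write a = 172 + 369t. Substituting into a ≡ 7 (mod 43) gives 369t ≡ 7 (mod 43), and since 25⁻¹ ≡ 31 (mod 43), t ≡ 2. Hence a ≡ 172 + 369·2 = 910 (mod 15867).
From a ≡ 910 (mod 15867) write a = 910 + 15867t. Substituting into a ≡ 7 (mod 25) gives 15867t ≡ 22 (mod 25), and since 17⁻¹ ≡ 3 (mod 25), t ≡ 16. Hence a ≡ 910 + 15867·16 = 254782 (mod 396675).
From a ≡ 254782 (mod 396675) write a = 254782 + 396675t. Substituting into a ≡ 11 (mod 23) gives 396675t ≡ 0 (mod 23), and since 17⁻¹ ≡ 19 (mod 23), t ≡ 0. Hence a ≡ 254782 + 396675·0 = 254782 (mod 9123525).

254782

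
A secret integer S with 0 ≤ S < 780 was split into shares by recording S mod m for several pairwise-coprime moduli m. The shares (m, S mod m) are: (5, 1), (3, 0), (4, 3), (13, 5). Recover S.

291

Combine the congruences pairwise.
From S ≡ 1 (mod 5) write S = 1 + 5t. Substituting into S ≡ 0 (mod 3) gives 5t ≡ 2 (mod 3), and since 2⁻¹ ≡ 2 (mod 3), t ≡ 1. Hence S ≡ 1 + 5·1 = 6 (mod 15).
From S ≡ 6 (mod 15) write S = 6 + 15t. Substituting into S ≡ 3 (mod 4) gives 15t ≡ 1 (mod 4), and since 3⁻¹ ≡ 3 (mod 4), t ≡ 3. Hence S ≡ 6 + 15·3 = 51 (mod 60).
From S ≡ 51 (mod 60) write S = 51 + 60t. Substituting into S ≡ 5 (mod 13) gives 60t ≡ 6 (mod 13), and since 8⁻¹ ≡ 5 (mod 13), t ≡ 4. Hence S ≡ 51 + 60·4 = 291 (mod 780).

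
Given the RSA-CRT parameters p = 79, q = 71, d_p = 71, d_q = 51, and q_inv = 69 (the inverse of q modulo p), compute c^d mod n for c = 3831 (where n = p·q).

m₁ = c^(d_p) mod p: c ≡ 39 (mod 79), and 39^71 mod 79 = 30.
m₂ = c^(d_q) mod q: c ≡ 68 (mod 71), and 68^51 mod 71 = 11.
h = q_inv·(m₁ − m₂) mod p = 69·(30 − 11) mod 79 = 47.
m = m₂ + h·q = 11 + 47·71 = 3348.

3348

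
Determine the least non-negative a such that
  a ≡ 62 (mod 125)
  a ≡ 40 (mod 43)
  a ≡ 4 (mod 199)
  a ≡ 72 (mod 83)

The moduli are pairwise coprime; N = 125·43·199·83 = 88778875.
N/125 = 710231; 710231 ≡ 106 (mod 125); 106·46 ≡ 1, so inverse 46.
N/43 = 2064625; 2064625 ≡ 23 (mod 43); 23·15 ≡ 1, so inverse 15.
N/199 = 446125; 446125 ≡ 166 (mod 199); 166·6 ≡ 1, so inverse 6.
N/83 = 1069625; 1069625 ≡ 4 (mod 83); 4·21 ≡ 1, so inverse 21.
a ≡ 62·710231·46 + 40·2064625·15 + 4·446125·6 + 72·1069625·21 = 4892333812.
4892333812 mod 88778875 = 9495687.

9495687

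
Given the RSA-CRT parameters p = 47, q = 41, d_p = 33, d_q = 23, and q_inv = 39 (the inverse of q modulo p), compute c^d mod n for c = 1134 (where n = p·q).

817

m₁ = c^(d_p) mod p: c ≡ 6 (mod 47), and 6^33 mod 47 = 18.
m₂ = c^(d_q) mod q: c ≡ 27 (mod 41), and 27^23 mod 41 = 38.
h = q_inv·(m₁ − m₂) mod p = 39·(18 − 38) mod 47 = 19.
m = m₂ + h·q = 38 + 19·41 = 817.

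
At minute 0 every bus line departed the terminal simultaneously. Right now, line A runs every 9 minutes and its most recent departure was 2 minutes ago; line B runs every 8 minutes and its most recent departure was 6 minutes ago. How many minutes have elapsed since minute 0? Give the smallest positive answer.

From t ≡ 2 (mod 9) write t = 2 + 9s. Substituting into t ≡ 6 (mod 8) gives 9s ≡ 4 (mod 8), and since 1⁻¹ ≡ 1 (mod 8), s ≡ 4. Hence t ≡ 2 + 9·4 = 38 (mod 72).

38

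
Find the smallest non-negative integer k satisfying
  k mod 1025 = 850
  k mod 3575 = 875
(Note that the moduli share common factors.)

Combine the congruences pairwise.
gcd(1025, 3575) = 25 and 25 | (875 − 850), so the pair is consistent; merging gives k ≡ 8025 (mod 146575), where 146575 = lcm(1025, 3575).
The solution is unique modulo lcm(1025, 3575) = 146575.

8025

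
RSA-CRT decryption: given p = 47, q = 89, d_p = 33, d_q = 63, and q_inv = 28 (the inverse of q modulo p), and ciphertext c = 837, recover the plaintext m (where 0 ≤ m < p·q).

m₁ = c^(d_p) mod p: c ≡ 38 (mod 47), and 38^33 mod 47 = 40.
m₂ = c^(d_q) mod q: c ≡ 36 (mod 89), and 36^63 mod 89 = 40.
h = q_inv·(m₁ − m₂) mod p = 28·(40 − 40) mod 47 = 0.
m = m₂ + h·q = 40 + 0·89 = 40.

40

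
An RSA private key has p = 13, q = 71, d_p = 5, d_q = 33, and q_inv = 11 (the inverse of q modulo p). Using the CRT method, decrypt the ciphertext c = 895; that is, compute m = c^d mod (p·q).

m₁ = c^(d_p) mod p: c ≡ 11 (mod 13), and 11^5 mod 13 = 7.
m₂ = c^(d_q) mod q: c ≡ 43 (mod 71), and 43^33 mod 71 = 24.
h = q_inv·(m₁ − m₂) mod p = 11·(7 − 24) mod 13 = 8.
m = m₂ + h·q = 24 + 8·71 = 592.

592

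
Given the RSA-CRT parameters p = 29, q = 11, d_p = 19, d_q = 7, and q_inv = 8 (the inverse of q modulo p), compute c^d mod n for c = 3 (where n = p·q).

163

m₁ = c^(d_p) mod p: c ≡ 3 (mod 29), and 3^19 mod 29 = 18.
m₂ = c^(d_q) mod q: c ≡ 3 (mod 11), and 3^7 mod 11 = 9.
h = q_inv·(m₁ − m₂) mod p = 8·(18 − 9) mod 29 = 14.
m = m₂ + h·q = 9 + 14·11 = 163.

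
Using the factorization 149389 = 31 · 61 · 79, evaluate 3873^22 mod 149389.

89780

Mod 31: 3873 ≡ 29; 29^22 ≡ 4 (mod 31).
Mod 61: 3873 ≡ 30; 30^22 ≡ 49 (mod 61).
Mod 79: 3873 ≡ 2; 2^22 ≡ 36 (mod 79).
Combine by CRT: x ≡ 4 (mod 31), x ≡ 49 (mod 61), x ≡ 36 (mod 79) ⇒ x ≡ 89780 (mod 149389).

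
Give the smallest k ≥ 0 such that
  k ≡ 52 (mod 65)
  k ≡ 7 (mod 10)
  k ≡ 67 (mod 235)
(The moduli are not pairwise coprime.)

5707

Combine the congruences pairwise.
gcd(65, 10) = 5 and 5 | (7 − 52), so the pair is consistent; merging gives k ≡ 117 (mod 130), where 130 = lcm(65, 10).
gcd(130, 235) = 5 and 5 | (67 − 117), so the pair is consistent; merging gives k ≡ 5707 (mod 6110), where 6110 = lcm(130, 235).
The solution is unique modulo lcm(65, 10, 235) = 6110.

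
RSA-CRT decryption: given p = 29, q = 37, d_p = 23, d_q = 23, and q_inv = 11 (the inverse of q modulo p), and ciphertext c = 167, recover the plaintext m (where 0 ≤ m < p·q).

792

m₁ = c^(d_p) mod p: c ≡ 22 (mod 29), and 22^23 mod 29 = 9.
m₂ = c^(d_q) mod q: c ≡ 19 (mod 37), and 19^23 mod 37 = 15.
h = q_inv·(m₁ − m₂) mod p = 11·(9 − 15) mod 29 = 21.
m = m₂ + h·q = 15 + 21·37 = 792.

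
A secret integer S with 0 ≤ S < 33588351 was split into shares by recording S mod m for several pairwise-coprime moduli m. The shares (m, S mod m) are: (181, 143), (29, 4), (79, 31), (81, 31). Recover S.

From S ≡ 143 (mod 181) write S = 143 + 181t. Substituting into S ≡ 4 (mod 29) gives 181t ≡ 6 (mod 29), and since 7⁻¹ ≡ 25 (mod 29), t ≡ 5. Hence S ≡ 143 + 181·5 = 1048 (mod 5249).
From S ≡ 1048 (mod 5249) write S = 1048 + 5249t. Substituting into S ≡ 31 (mod 79) gives 5249t ≡ 10 (mod 79), and since 35⁻¹ ≡ 70 (mod 79), t ≡ 68. Hence S ≡ 1048 + 5249·68 = 357980 (mod 414671).
From S ≡ 357980 (mod 414671) write S = 357980 + 414671t. Substituting into S ≡ 31 (mod 81) gives 414671t ≡ 71 (mod 81), and since 32⁻¹ ≡ 38 (mod 81), t ≡ 25. Hence S ≡ 357980 + 414671·25 = 10724755 (mod 33588351).

10724755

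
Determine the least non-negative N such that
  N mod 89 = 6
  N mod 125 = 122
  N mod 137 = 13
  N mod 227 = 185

Combine the congruences pairwise.
From N ≡ 6 (mod 89) write N = 6 + 89t. Substituting into N ≡ 122 (mod 125) gives 89t ≡ 116 (mod 125), and since 89⁻¹ ≡ 59 (mod 125), t ≡ 94. Hence N ≡ 6 + 89·94 = 8372 (mod 11125).
From N ≡ 8372 (mod 11125) write N = 8372 + 11125t. Substituting into N ≡ 13 (mod 137) gives 11125t ≡ 135 (mod 137), and since 28⁻¹ ≡ 93 (mod 137), t ≡ 88. Hence N ≡ 8372 + 11125·88 = 987372 (mod 1524125).
From N ≡ 987372 (mod 1524125) write N = 987372 + 1524125t. Substituting into N ≡ 185 (mod 227) gives 1524125t ≡ 36 (mod 227), and since 47⁻¹ ≡ 29 (mod 227), t ≡ 136. Hence N ≡ 987372 + 1524125·136 = 208268372 (mod 345976375).

208268372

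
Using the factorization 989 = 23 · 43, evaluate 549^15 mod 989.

Mod 23: 549 ≡ 20; 20^15 ≡ 11 (mod 23).
Mod 43: 549 ≡ 33; 33^15 ≡ 27 (mod 43).
Combine by CRT: x ≡ 11 (mod 23), x ≡ 27 (mod 43) ⇒ x ≡ 586 (mod 989).

586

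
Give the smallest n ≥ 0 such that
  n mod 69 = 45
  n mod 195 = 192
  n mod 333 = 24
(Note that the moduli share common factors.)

223467

gcd(69, 195) = 3 and 3 | (192 − 45), so the pair is consistent; merging gives n ≡ 3702 (mod 4485), where 4485 = lcm(69, 195).
gcd(4485, 333) = 3 and 3 | (24 − 3702), so the pair is consistent; merging gives n ≡ 223467 (mod 497835), where 497835 = lcm(4485, 333).
The solution is unique modulo lcm(69, 195, 333) = 497835.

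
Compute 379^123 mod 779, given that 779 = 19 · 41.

Mod 19: 379 ≡ 18; by Fermat, exponent reduces to 123 mod 18 = 15; 18^15 ≡ 18 (mod 19).
Mod 41: 379 ≡ 10; by Fermat, exponent reduces to 123 mod 40 = 3; 10^3 ≡ 16 (mod 41).
Combine by CRT: x ≡ 18 (mod 19), x ≡ 16 (mod 41) ⇒ x ≡ 303 (mod 779).

303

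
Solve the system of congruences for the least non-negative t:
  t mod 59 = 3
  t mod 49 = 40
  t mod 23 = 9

13809

The moduli are pairwise coprime; N = 59·49·23 = 66493.
N/59 = 1127; 1127 ≡ 6 (mod 59); 6·10 ≡ 1, so inverse 10.
N/49 = 1357; 1357 ≡ 34 (mod 49); 34·13 ≡ 1, so inverse 13.
N/23 = 2891; 2891 ≡ 16 (mod 23); 16·13 ≡ 1, so inverse 13.
t ≡ 3·1127·10 + 40·1357·13 + 9·2891·13 = 1077697.
1077697 mod 66493 = 13809.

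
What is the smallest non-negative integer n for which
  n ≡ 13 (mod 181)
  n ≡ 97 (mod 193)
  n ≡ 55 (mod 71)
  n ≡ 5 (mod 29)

6042155

The moduli are pairwise coprime; M = 181·193·71·29 = 71927047.
M/181 = 397387; 397387 ≡ 92 (mod 181); 92·61 ≡ 1, so inverse 61.
M/193 = 372679; 372679 ≡ 189 (mod 193); 189·48 ≡ 1, so inverse 48.
M/71 = 1013057; 1013057 ≡ 29 (mod 71); 29·49 ≡ 1, so inverse 49.
M/29 = 2480243; 2480243 ≡ 18 (mod 29); 18·21 ≡ 1, so inverse 21.
n ≡ 13·397387·61 + 97·372679·48 + 55·1013057·49 + 5·2480243·21 = 5040935445.
5040935445 mod 71927047 = 6042155.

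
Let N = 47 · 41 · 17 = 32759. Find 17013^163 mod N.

7331

Mod 47: 17013 ≡ 46; by Fermat, exponent reduces to 163 mod 46 = 25; 46^25 ≡ 46 (mod 47).
Mod 41: 17013 ≡ 39; by Fermat, exponent reduces to 163 mod 40 = 3; 39^3 ≡ 33 (mod 41).
Mod 17: 17013 ≡ 13; by Fermat, exponent reduces to 163 mod 16 = 3; 13^3 ≡ 4 (mod 17).
Combine by CRT: x ≡ 46 (mod 47), x ≡ 33 (mod 41), x ≡ 4 (mod 17) ⇒ x ≡ 7331 (mod 32759).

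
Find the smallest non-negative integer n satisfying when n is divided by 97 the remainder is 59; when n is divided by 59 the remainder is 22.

From n ≡ 59 (mod 97) write n = 59 + 97t. Substituting into n ≡ 22 (mod 59) gives 97t ≡ 22 (mod 59), and since 38⁻¹ ≡ 14 (mod 59), t ≡ 13. Hence n ≡ 59 + 97·13 = 1320 (mod 5723).

1320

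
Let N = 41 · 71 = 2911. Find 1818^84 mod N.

696

Mod 41: 1818 ≡ 14; by Fermat, exponent reduces to 84 mod 40 = 4; 14^4 ≡ 40 (mod 41).
Mod 71: 1818 ≡ 43; by Fermat, exponent reduces to 84 mod 70 = 14; 43^14 ≡ 57 (mod 71).
Combine by CRT: x ≡ 40 (mod 41), x ≡ 57 (mod 71) ⇒ x ≡ 696 (mod 2911).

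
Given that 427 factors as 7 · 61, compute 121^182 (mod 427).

123

Mod 7: 121 ≡ 2; by Fermat, exponent reduces to 182 mod 6 = 2; 2^2 ≡ 4 (mod 7).
Mod 61: 121 ≡ 60; by Fermat, exponent reduces to 182 mod 60 = 2; 60^2 ≡ 1 (mod 61).
Combine by CRT: x ≡ 4 (mod 7), x ≡ 1 (mod 61) ⇒ x ≡ 123 (mod 427).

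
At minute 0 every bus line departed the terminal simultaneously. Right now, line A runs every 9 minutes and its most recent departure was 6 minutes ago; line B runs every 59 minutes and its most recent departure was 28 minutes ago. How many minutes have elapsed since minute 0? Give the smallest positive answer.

87

From t ≡ 6 (mod 9) write t = 6 + 9s. Substituting into t ≡ 28 (mod 59) gives 9s ≡ 22 (mod 59), and since 9⁻¹ ≡ 46 (mod 59), s ≡ 9. Hence t ≡ 6 + 9·9 = 87 (mod 531).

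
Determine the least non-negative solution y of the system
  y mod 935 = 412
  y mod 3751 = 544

gcd(935, 3751) = 11 and 11 | (544 − 412), so the pair is consistent; merging gives y ≡ 274367 (mod 318835), where 318835 = lcm(935, 3751).
The solution is unique modulo lcm(935, 3751) = 318835.

274367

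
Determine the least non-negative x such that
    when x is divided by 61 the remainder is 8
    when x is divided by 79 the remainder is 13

2936

Combine the congruences pairwise.
From x ≡ 8 (mod 61) write x = 8 + 61t. Substituting into x ≡ 13 (mod 79) gives 61t ≡ 5 (mod 79), and since 61⁻¹ ≡ 57 (mod 79), t ≡ 48. Hence x ≡ 8 + 61·48 = 2936 (mod 4819).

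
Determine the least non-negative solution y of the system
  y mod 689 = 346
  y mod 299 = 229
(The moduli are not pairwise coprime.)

Combine the congruences pairwise.
gcd(689, 299) = 13 and 13 | (229 − 346), so the pair is consistent; merging gives y ≡ 1724 (mod 15847), where 15847 = lcm(689, 299).
The solution is unique modulo lcm(689, 299) = 15847.

1724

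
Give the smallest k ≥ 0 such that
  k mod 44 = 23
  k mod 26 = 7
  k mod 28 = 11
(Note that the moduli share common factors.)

683

gcd(44, 26) = 2 and 2 | (7 − 23), so the pair is consistent; merging gives k ≡ 111 (mod 572), where 572 = lcm(44, 26).
gcd(572, 28) = 4 and 4 | (11 − 111), so the pair is consistent; merging gives k ≡ 683 (mod 4004), where 4004 = lcm(572, 28).
The solution is unique modulo lcm(44, 26, 28) = 4004.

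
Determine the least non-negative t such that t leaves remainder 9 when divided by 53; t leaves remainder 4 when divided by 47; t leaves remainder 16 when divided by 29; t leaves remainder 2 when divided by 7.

The moduli are pairwise coprime; N = 53·47·29·7 = 505673.
N/53 = 9541; 9541 ≡ 1 (mod 53), inverse 1.
N/47 = 10759; 10759 ≡ 43 (mod 47); 43·35 ≡ 1, so inverse 35.
N/29 = 17437; 17437 ≡ 8 (mod 29); 8·11 ≡ 1, so inverse 11.
N/7 = 72239; 72239 ≡ 6 (mod 7); 6·6 ≡ 1, so inverse 6.
t ≡ 9·9541·1 + 4·10759·35 + 16·17437·11 + 2·72239·6 = 5527909.
5527909 mod 505673 = 471179.

471179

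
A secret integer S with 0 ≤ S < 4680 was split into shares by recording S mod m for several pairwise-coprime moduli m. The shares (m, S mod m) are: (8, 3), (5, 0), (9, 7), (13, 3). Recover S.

835

The moduli are pairwise coprime; N = 8·5·9·13 = 4680.
N/8 = 585; 585 ≡ 1 (mod 8), inverse 1.
N/5 = 936; 936 ≡ 1 (mod 5), inverse 1.
N/9 = 520; 520 ≡ 7 (mod 9); 7·4 ≡ 1, so inverse 4.
N/13 = 360; 360 ≡ 9 (mod 13); 9·3 ≡ 1, so inverse 3.
S ≡ 3·585·1 + 0·936·1 + 7·520·4 + 3·360·3 = 19555.
19555 mod 4680 = 835.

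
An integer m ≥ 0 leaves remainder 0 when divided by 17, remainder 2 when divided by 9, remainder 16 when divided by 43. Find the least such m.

3026

Combine the congruences pairwise.
From m ≡ 0 (mod 17) write m = 0 + 17t. Substituting into m ≡ 2 (mod 9) gives 17t ≡ 2 (mod 9), and since 8⁻¹ ≡ 8 (mod 9), t ≡ 7. Hence m ≡ 0 + 17·7 = 119 (mod 153).
From m ≡ 119 (mod 153) write m = 119 + 153t. Substituting into m ≡ 16 (mod 43) gives 153t ≡ 26 (mod 43), and since 24⁻¹ ≡ 9 (mod 43), t ≡ 19. Hence m ≡ 119 + 153·19 = 3026 (mod 6579).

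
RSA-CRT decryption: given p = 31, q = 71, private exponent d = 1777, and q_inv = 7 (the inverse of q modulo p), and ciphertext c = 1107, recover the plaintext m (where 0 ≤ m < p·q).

52

d_p = d mod (p−1) = 1777 mod 30 = 7; d_q = d mod (q−1) = 27.
m₁ = c^(d_p) mod p: c ≡ 22 (mod 31), and 22^7 mod 31 = 21.
m₂ = c^(d_q) mod q: c ≡ 42 (mod 71), and 42^27 mod 71 = 52.
h = q_inv·(m₁ − m₂) mod p = 7·(21 − 52) mod 31 = 0.
m = m₂ + h·q = 52 + 0·71 = 52.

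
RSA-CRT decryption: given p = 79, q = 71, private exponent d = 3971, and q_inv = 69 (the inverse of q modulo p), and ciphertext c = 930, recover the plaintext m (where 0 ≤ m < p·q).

d_p = d mod (p−1) = 3971 mod 78 = 71; d_q = d mod (q−1) = 51.
m₁ = c^(d_p) mod p: c ≡ 61 (mod 79), and 61^71 mod 79 = 41.
m₂ = c^(d_q) mod q: c ≡ 7 (mod 71), and 7^51 mod 71 = 52.
h = q_inv·(m₁ − m₂) mod p = 69·(41 − 52) mod 79 = 31.
m = m₂ + h·q = 52 + 31·71 = 2253.

2253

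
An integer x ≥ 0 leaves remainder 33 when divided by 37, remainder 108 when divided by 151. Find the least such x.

Combine the congruences pairwise.
From x ≡ 33 (mod 37) write x = 33 + 37t. Substituting into x ≡ 108 (mod 151) gives 37t ≡ 75 (mod 151), and since 37⁻¹ ≡ 49 (mod 151), t ≡ 51. Hence x ≡ 33 + 37·51 = 1920 (mod 5587).

1920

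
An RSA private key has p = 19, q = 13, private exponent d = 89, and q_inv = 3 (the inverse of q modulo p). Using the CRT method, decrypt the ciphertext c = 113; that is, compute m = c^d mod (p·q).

94

d_p = d mod (p−1) = 89 mod 18 = 17; d_q = d mod (q−1) = 5.
m₁ = c^(d_p) mod p: c ≡ 18 (mod 19), and 18^17 mod 19 = 18.
m₂ = c^(d_q) mod q: c ≡ 9 (mod 13), and 9^5 mod 13 = 3.
h = q_inv·(m₁ − m₂) mod p = 3·(18 − 3) mod 19 = 7.
m = m₂ + h·q = 3 + 7·13 = 94.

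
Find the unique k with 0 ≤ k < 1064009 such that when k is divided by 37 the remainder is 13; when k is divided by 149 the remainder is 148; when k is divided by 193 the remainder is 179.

608515

Combine the congruences pairwise.
From k ≡ 13 (mod 37) write k = 13 + 37t. Substituting into k ≡ 148 (mod 149) gives 37t ≡ 135 (mod 149), and since 37⁻¹ ≡ 145 (mod 149), t ≡ 56. Hence k ≡ 13 + 37·56 = 2085 (mod 5513).
From k ≡ 2085 (mod 5513) write k = 2085 + 5513t. Substituting into k ≡ 179 (mod 193) gives 5513t ≡ 24 (mod 193), and since 109⁻¹ ≡ 85 (mod 193), t ≡ 110. Hence k ≡ 2085 + 5513·110 = 608515 (mod 1064009).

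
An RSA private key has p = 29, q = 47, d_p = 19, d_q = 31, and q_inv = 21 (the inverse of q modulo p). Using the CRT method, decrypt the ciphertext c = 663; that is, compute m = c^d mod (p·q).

368

m₁ = c^(d_p) mod p: c ≡ 25 (mod 29), and 25^19 mod 29 = 20.
m₂ = c^(d_q) mod q: c ≡ 5 (mod 47), and 5^31 mod 47 = 39.
h = q_inv·(m₁ − m₂) mod p = 21·(20 − 39) mod 29 = 7.
m = m₂ + h·q = 39 + 7·47 = 368.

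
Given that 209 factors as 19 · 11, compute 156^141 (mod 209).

68

Mod 19: 156 ≡ 4; by Fermat, exponent reduces to 141 mod 18 = 15; 4^15 ≡ 11 (mod 19).
Mod 11: 156 ≡ 2; by Fermat, exponent reduces to 141 mod 10 = 1; 2^1 ≡ 2 (mod 11).
Combine by CRT: x ≡ 11 (mod 19), x ≡ 2 (mod 11) ⇒ x ≡ 68 (mod 209).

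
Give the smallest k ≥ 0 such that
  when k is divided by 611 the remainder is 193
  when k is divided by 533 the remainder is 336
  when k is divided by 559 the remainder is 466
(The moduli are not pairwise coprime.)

Combine the congruences pairwise.
gcd(611, 533) = 13 and 13 | (336 − 193), so the pair is consistent; merging gives k ≡ 22189 (mod 25051), where 25051 = lcm(611, 533).
gcd(25051, 559) = 13 and 13 | (466 − 22189), so the pair is consistent; merging gives k ≡ 272699 (mod 1077193), where 1077193 = lcm(25051, 559).
The solution is unique modulo lcm(611, 533, 559) = 1077193.

272699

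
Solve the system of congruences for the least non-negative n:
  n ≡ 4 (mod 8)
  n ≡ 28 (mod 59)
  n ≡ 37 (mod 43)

From n ≡ 4 (mod 8) write n = 4 + 8t. Substituting into n ≡ 28 (mod 59) gives 8t ≡ 24 (mod 59), and since 8⁻¹ ≡ 37 (mod 59), t ≡ 3. Hence n ≡ 4 + 8·3 = 28 (mod 472).
From n ≡ 28 (mod 472) write n = 28 + 472t. Substituting into n ≡ 37 (mod 43) gives 472t ≡ 9 (mod 43), and since 42⁻¹ ≡ 42 (mod 43), t ≡ 34. Hence n ≡ 28 + 472·34 = 16076 (mod 20296).

16076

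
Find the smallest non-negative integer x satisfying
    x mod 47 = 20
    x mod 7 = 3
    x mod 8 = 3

1571

The moduli are pairwise coprime; N = 47·7·8 = 2632.
N/47 = 56; 56 ≡ 9 (mod 47); 9·21 ≡ 1, so inverse 21.
N/7 = 376; 376 ≡ 5 (mod 7); 5·3 ≡ 1, so inverse 3.
N/8 = 329; 329 ≡ 1 (mod 8), inverse 1.
x ≡ 20·56·21 + 3·376·3 + 3·329·1 = 27891.
27891 mod 2632 = 1571.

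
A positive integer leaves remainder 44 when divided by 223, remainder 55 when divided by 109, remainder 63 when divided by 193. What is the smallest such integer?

From a ≡ 44 (mod 223) write a = 44 + 223t. Substituting into a ≡ 55 (mod 109) gives 223t ≡ 11 (mod 109), and since 5⁻¹ ≡ 22 (mod 109), t ≡ 24. Hence a ≡ 44 + 223·24 = 5396 (mod 24307).
From a ≡ 5396 (mod 24307) write a = 5396 + 24307t. Substituting into a ≡ 63 (mod 193) gives 24307t ≡ 71 (mod 193), and since 182⁻¹ ≡ 35 (mod 193), t ≡ 169. Hence a ≡ 5396 + 24307·169 = 4113279 (mod 4691251).

4113279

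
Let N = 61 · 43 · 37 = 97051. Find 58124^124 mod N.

Mod 61: 58124 ≡ 52; by Fermat, exponent reduces to 124 mod 60 = 4; 52^4 ≡ 34 (mod 61).
Mod 43: 58124 ≡ 31; by Fermat, exponent reduces to 124 mod 42 = 40; 31^40 ≡ 23 (mod 43).
Mod 37: 58124 ≡ 34; by Fermat, exponent reduces to 124 mod 36 = 16; 34^16 ≡ 33 (mod 37).
Combine by CRT: x ≡ 34 (mod 61), x ≡ 23 (mod 43), x ≡ 33 (mod 37) ⇒ x ≡ 26081 (mod 97051).

26081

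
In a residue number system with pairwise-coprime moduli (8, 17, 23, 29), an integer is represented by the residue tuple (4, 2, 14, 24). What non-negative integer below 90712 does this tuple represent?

1532

Combine the congruences pairwise.
From x ≡ 4 (mod 8) write x = 4 + 8t. Substituting into x ≡ 2 (mod 17) gives 8t ≡ 15 (mod 17), and since 8⁻¹ ≡ 15 (mod 17), t ≡ 4. Hence x ≡ 4 + 8·4 = 36 (mod 136).
From x ≡ 36 (mod 136) write x = 36 + 136t. Substituting into x ≡ 14 (mod 23) gives 136t ≡ 1 (mod 23), and since 21⁻¹ ≡ 11 (mod 23), t ≡ 11. Hence x ≡ 36 + 136·11 = 1532 (mod 3128).
From x ≡ 1532 (mod 3128) write x = 1532 + 3128t. Substituting into x ≡ 24 (mod 29) gives 3128t ≡ 0 (mod 29), and since 25⁻¹ ≡ 7 (mod 29), t ≡ 0. Hence x ≡ 1532 + 3128·0 = 1532 (mod 90712).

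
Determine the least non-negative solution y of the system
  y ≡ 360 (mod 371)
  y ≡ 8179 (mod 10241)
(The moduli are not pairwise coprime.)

346132

Combine the congruences pairwise.
gcd(371, 10241) = 7 and 7 | (8179 − 360), so the pair is consistent; merging gives y ≡ 346132 (mod 542773), where 542773 = lcm(371, 10241).
The solution is unique modulo lcm(371, 10241) = 542773.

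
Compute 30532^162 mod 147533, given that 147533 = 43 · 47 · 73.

Mod 43: 30532 ≡ 2; by Fermat, exponent reduces to 162 mod 42 = 36; 2^36 ≡ 41 (mod 43).
Mod 47: 30532 ≡ 29; by Fermat, exponent reduces to 162 mod 46 = 24; 29^24 ≡ 18 (mod 47).
Mod 73: 30532 ≡ 18; by Fermat, exponent reduces to 162 mod 72 = 18; 18^18 ≡ 1 (mod 73).
Combine by CRT: x ≡ 41 (mod 43), x ≡ 18 (mod 47), x ≡ 1 (mod 73) ⇒ x ≡ 108917 (mod 147533).

108917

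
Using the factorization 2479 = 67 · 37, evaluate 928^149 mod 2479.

Mod 67: 928 ≡ 57; by Fermat, exponent reduces to 149 mod 66 = 17; 57^17 ≡ 12 (mod 67).
Mod 37: 928 ≡ 3; by Fermat, exponent reduces to 149 mod 36 = 5; 3^5 ≡ 21 (mod 37).
Combine by CRT: x ≡ 12 (mod 67), x ≡ 21 (mod 37) ⇒ x ≡ 280 (mod 2479).

280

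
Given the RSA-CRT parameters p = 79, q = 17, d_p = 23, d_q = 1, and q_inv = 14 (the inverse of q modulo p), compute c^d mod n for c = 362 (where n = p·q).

1195

m₁ = c^(d_p) mod p: c ≡ 46 (mod 79), and 46^23 mod 79 = 10.
m₂ = c^(d_q) mod q: c ≡ 5 (mod 17), and 5^1 mod 17 = 5.
h = q_inv·(m₁ − m₂) mod p = 14·(10 − 5) mod 79 = 70.
m = m₂ + h·q = 5 + 70·17 = 1195.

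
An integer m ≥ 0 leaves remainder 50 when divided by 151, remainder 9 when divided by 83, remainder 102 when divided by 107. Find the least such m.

884457

From m ≡ 50 (mod 151) write m = 50 + 151t. Substituting into m ≡ 9 (mod 83) gives 151t ≡ 42 (mod 83), and since 68⁻¹ ≡ 11 (mod 83), t ≡ 47. Hence m ≡ 50 + 151·47 = 7147 (mod 12533).
From m ≡ 7147 (mod 12533) write m = 7147 + 12533t. Substituting into m ≡ 102 (mod 107) gives 12533t ≡ 17 (mod 107), and since 14⁻¹ ≡ 23 (mod 107), t ≡ 70. Hence m ≡ 7147 + 12533·70 = 884457 (mod 1341031).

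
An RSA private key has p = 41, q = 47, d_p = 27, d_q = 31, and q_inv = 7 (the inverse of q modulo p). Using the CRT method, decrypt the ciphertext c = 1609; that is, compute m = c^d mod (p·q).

m₁ = c^(d_p) mod p: c ≡ 10 (mod 41), and 10^27 mod 41 = 18.
m₂ = c^(d_q) mod q: c ≡ 11 (mod 47), and 11^31 mod 47 = 35.
h = q_inv·(m₁ − m₂) mod p = 7·(18 − 35) mod 41 = 4.
m = m₂ + h·q = 35 + 4·47 = 223.

223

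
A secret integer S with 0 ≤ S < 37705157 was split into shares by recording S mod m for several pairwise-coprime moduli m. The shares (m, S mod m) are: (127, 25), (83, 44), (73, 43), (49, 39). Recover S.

The moduli are pairwise coprime; N = 127·83·73·49 = 37705157.
N/127 = 296891; 296891 ≡ 92 (mod 127); 92·29 ≡ 1, so inverse 29.
N/83 = 454279; 454279 ≡ 20 (mod 83); 20·54 ≡ 1, so inverse 54.
N/73 = 516509; 516509 ≡ 34 (mod 73); 34·58 ≡ 1, so inverse 58.
N/49 = 769493; 769493 ≡ 46 (mod 49); 46·16 ≡ 1, so inverse 16.
S ≡ 25·296891·29 + 44·454279·54 + 43·516509·58 + 39·769493·16 = 3062949957.
3062949957 mod 37705157 = 8832240.

8832240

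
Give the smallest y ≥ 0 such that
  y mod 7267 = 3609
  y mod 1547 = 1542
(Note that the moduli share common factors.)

Combine the congruences pairwise.
gcd(7267, 1547) = 13 and 13 | (1542 − 3609), so the pair is consistent; merging gives y ≡ 396027 (mod 864773), where 864773 = lcm(7267, 1547).
The solution is unique modulo lcm(7267, 1547) = 864773.

396027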